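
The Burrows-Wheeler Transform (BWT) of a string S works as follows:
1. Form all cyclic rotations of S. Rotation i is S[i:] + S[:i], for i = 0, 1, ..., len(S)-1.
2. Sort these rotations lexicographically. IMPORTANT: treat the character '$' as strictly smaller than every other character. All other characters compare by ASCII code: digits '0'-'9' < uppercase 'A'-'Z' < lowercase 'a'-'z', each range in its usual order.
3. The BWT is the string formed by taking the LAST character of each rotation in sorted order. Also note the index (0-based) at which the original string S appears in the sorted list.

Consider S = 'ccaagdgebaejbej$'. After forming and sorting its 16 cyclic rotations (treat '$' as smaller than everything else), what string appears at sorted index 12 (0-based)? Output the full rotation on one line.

All 16 rotations (rotation i = S[i:]+S[:i]):
  rot[0] = ccaagdgebaejbej$
  rot[1] = caagdgebaejbej$c
  rot[2] = aagdgebaejbej$cc
  rot[3] = agdgebaejbej$cca
  rot[4] = gdgebaejbej$ccaa
  rot[5] = dgebaejbej$ccaag
  rot[6] = gebaejbej$ccaagd
  rot[7] = ebaejbej$ccaagdg
  rot[8] = baejbej$ccaagdge
  rot[9] = aejbej$ccaagdgeb
  rot[10] = ejbej$ccaagdgeba
  rot[11] = jbej$ccaagdgebae
  rot[12] = bej$ccaagdgebaej
  rot[13] = ej$ccaagdgebaejb
  rot[14] = j$ccaagdgebaejbe
  rot[15] = $ccaagdgebaejbej
Sorted (with $ < everything):
  sorted[0] = $ccaagdgebaejbej
  sorted[1] = aagdgebaejbej$cc
  sorted[2] = aejbej$ccaagdgeb
  sorted[3] = agdgebaejbej$cca
  sorted[4] = baejbej$ccaagdge
  sorted[5] = bej$ccaagdgebaej
  sorted[6] = caagdgebaejbej$c
  sorted[7] = ccaagdgebaejbej$
  sorted[8] = dgebaejbej$ccaag
  sorted[9] = ebaejbej$ccaagdg
  sorted[10] = ej$ccaagdgebaejb
  sorted[11] = ejbej$ccaagdgeba
  sorted[12] = gdgebaejbej$ccaa
  sorted[13] = gebaejbej$ccaagd
  sorted[14] = j$ccaagdgebaejbe
  sorted[15] = jbej$ccaagdgebae
sorted[12] = gdgebaejbej$ccaa

Answer: gdgebaejbej$ccaa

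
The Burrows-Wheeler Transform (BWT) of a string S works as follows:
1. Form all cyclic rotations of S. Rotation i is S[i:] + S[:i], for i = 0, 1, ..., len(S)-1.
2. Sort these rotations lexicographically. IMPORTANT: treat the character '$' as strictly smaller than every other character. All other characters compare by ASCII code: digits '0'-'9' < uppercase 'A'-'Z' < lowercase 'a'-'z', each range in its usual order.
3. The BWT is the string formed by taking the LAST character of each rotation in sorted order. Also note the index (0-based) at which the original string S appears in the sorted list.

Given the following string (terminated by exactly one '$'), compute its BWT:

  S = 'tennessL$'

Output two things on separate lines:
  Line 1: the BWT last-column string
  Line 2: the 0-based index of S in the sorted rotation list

All 9 rotations (rotation i = S[i:]+S[:i]):
  rot[0] = tennessL$
  rot[1] = ennessL$t
  rot[2] = nnessL$te
  rot[3] = nessL$ten
  rot[4] = essL$tenn
  rot[5] = ssL$tenne
  rot[6] = sL$tennes
  rot[7] = L$tenness
  rot[8] = $tennessL
Sorted (with $ < everything):
  sorted[0] = $tennessL  (last char: 'L')
  sorted[1] = L$tenness  (last char: 's')
  sorted[2] = ennessL$t  (last char: 't')
  sorted[3] = essL$tenn  (last char: 'n')
  sorted[4] = nessL$ten  (last char: 'n')
  sorted[5] = nnessL$te  (last char: 'e')
  sorted[6] = sL$tennes  (last char: 's')
  sorted[7] = ssL$tenne  (last char: 'e')
  sorted[8] = tennessL$  (last char: '$')
Last column: Lstnnese$
Original string S is at sorted index 8

Answer: Lstnnese$
8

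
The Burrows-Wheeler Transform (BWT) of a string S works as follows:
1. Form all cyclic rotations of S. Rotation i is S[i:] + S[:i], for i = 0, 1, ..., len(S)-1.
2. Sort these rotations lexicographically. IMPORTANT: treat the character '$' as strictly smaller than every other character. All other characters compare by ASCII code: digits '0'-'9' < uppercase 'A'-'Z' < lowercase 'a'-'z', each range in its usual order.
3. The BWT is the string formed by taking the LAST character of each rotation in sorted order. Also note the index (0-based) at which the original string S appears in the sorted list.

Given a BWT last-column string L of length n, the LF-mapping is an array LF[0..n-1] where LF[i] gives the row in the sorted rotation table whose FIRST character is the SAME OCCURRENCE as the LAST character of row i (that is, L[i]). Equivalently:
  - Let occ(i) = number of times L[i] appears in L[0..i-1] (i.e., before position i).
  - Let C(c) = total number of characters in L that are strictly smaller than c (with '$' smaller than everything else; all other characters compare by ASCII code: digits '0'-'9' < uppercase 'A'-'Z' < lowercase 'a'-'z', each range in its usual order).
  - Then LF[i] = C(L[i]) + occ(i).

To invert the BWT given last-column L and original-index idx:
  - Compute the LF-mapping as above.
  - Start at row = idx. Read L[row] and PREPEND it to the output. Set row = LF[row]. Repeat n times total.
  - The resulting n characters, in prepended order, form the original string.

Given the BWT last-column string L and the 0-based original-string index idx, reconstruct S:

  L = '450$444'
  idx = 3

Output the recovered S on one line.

LF mapping: 2 6 1 0 3 4 5
Walk LF starting at row 3, prepending L[row]:
  step 1: row=3, L[3]='$', prepend. Next row=LF[3]=0
  step 2: row=0, L[0]='4', prepend. Next row=LF[0]=2
  step 3: row=2, L[2]='0', prepend. Next row=LF[2]=1
  step 4: row=1, L[1]='5', prepend. Next row=LF[1]=6
  step 5: row=6, L[6]='4', prepend. Next row=LF[6]=5
  step 6: row=5, L[5]='4', prepend. Next row=LF[5]=4
  step 7: row=4, L[4]='4', prepend. Next row=LF[4]=3
Reversed output: 444504$

Answer: 444504$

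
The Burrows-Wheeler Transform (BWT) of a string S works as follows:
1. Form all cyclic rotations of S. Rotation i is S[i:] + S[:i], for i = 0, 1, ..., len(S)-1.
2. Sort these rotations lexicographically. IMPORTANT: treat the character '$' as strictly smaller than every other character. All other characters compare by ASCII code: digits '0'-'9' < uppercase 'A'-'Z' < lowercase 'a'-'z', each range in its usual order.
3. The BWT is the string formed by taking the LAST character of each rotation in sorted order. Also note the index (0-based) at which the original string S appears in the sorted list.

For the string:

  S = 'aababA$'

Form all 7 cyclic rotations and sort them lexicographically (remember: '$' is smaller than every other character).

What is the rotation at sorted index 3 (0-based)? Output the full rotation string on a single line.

Answer: abA$aab

Derivation:
All 7 rotations (rotation i = S[i:]+S[:i]):
  rot[0] = aababA$
  rot[1] = ababA$a
  rot[2] = babA$aa
  rot[3] = abA$aab
  rot[4] = bA$aaba
  rot[5] = A$aabab
  rot[6] = $aababA
Sorted (with $ < everything):
  sorted[0] = $aababA
  sorted[1] = A$aabab
  sorted[2] = aababA$
  sorted[3] = abA$aab
  sorted[4] = ababA$a
  sorted[5] = bA$aaba
  sorted[6] = babA$aa
sorted[3] = abA$aab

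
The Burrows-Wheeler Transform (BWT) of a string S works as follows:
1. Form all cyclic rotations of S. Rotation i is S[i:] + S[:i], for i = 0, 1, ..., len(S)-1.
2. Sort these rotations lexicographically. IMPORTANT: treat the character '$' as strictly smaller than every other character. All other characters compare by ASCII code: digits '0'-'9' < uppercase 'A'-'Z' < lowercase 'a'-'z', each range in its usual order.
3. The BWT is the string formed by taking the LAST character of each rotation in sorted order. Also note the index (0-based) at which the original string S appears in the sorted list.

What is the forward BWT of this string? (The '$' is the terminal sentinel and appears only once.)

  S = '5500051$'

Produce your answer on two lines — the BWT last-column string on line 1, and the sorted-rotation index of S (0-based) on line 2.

Answer: 1500550$
7

Derivation:
All 8 rotations (rotation i = S[i:]+S[:i]):
  rot[0] = 5500051$
  rot[1] = 500051$5
  rot[2] = 00051$55
  rot[3] = 0051$550
  rot[4] = 051$5500
  rot[5] = 51$55000
  rot[6] = 1$550005
  rot[7] = $5500051
Sorted (with $ < everything):
  sorted[0] = $5500051  (last char: '1')
  sorted[1] = 00051$55  (last char: '5')
  sorted[2] = 0051$550  (last char: '0')
  sorted[3] = 051$5500  (last char: '0')
  sorted[4] = 1$550005  (last char: '5')
  sorted[5] = 500051$5  (last char: '5')
  sorted[6] = 51$55000  (last char: '0')
  sorted[7] = 5500051$  (last char: '$')
Last column: 1500550$
Original string S is at sorted index 7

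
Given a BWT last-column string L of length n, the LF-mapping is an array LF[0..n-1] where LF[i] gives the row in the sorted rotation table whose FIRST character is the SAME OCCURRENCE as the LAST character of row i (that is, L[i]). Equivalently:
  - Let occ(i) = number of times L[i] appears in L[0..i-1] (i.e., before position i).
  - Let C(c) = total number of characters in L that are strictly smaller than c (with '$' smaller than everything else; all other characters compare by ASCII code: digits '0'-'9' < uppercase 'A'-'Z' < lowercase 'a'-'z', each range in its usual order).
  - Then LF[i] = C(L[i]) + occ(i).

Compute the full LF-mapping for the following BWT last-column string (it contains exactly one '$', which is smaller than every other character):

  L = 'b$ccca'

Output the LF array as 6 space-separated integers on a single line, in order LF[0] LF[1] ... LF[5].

Answer: 2 0 3 4 5 1

Derivation:
Char counts: '$':1, 'a':1, 'b':1, 'c':3
C (first-col start): C('$')=0, C('a')=1, C('b')=2, C('c')=3
L[0]='b': occ=0, LF[0]=C('b')+0=2+0=2
L[1]='$': occ=0, LF[1]=C('$')+0=0+0=0
L[2]='c': occ=0, LF[2]=C('c')+0=3+0=3
L[3]='c': occ=1, LF[3]=C('c')+1=3+1=4
L[4]='c': occ=2, LF[4]=C('c')+2=3+2=5
L[5]='a': occ=0, LF[5]=C('a')+0=1+0=1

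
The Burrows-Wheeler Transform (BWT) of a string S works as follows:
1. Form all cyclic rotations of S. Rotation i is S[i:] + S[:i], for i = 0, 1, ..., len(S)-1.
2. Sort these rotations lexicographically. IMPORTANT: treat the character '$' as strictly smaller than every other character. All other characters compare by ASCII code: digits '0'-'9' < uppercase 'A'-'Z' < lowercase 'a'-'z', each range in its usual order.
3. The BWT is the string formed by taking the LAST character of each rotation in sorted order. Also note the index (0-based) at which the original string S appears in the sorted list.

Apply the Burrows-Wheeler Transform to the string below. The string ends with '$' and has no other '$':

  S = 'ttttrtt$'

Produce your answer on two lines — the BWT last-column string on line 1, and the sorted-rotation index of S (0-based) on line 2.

Answer: ttttrtt$
7

Derivation:
All 8 rotations (rotation i = S[i:]+S[:i]):
  rot[0] = ttttrtt$
  rot[1] = tttrtt$t
  rot[2] = ttrtt$tt
  rot[3] = trtt$ttt
  rot[4] = rtt$tttt
  rot[5] = tt$ttttr
  rot[6] = t$ttttrt
  rot[7] = $ttttrtt
Sorted (with $ < everything):
  sorted[0] = $ttttrtt  (last char: 't')
  sorted[1] = rtt$tttt  (last char: 't')
  sorted[2] = t$ttttrt  (last char: 't')
  sorted[3] = trtt$ttt  (last char: 't')
  sorted[4] = tt$ttttr  (last char: 'r')
  sorted[5] = ttrtt$tt  (last char: 't')
  sorted[6] = tttrtt$t  (last char: 't')
  sorted[7] = ttttrtt$  (last char: '$')
Last column: ttttrtt$
Original string S is at sorted index 7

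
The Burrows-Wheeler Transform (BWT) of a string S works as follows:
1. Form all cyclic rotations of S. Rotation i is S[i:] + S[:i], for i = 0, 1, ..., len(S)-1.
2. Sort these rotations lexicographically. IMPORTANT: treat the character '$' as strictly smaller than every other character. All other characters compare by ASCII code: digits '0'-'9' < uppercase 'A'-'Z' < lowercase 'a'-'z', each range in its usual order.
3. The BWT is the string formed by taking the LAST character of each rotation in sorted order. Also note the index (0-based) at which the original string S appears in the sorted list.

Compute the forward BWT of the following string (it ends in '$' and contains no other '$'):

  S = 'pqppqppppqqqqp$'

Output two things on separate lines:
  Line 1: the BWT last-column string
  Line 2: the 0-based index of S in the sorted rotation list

Answer: pqqpqpp$pqppqqp
7

Derivation:
All 15 rotations (rotation i = S[i:]+S[:i]):
  rot[0] = pqppqppppqqqqp$
  rot[1] = qppqppppqqqqp$p
  rot[2] = ppqppppqqqqp$pq
  rot[3] = pqppppqqqqp$pqp
  rot[4] = qppppqqqqp$pqpp
  rot[5] = ppppqqqqp$pqppq
  rot[6] = pppqqqqp$pqppqp
  rot[7] = ppqqqqp$pqppqpp
  rot[8] = pqqqqp$pqppqppp
  rot[9] = qqqqp$pqppqpppp
  rot[10] = qqqp$pqppqppppq
  rot[11] = qqp$pqppqppppqq
  rot[12] = qp$pqppqppppqqq
  rot[13] = p$pqppqppppqqqq
  rot[14] = $pqppqppppqqqqp
Sorted (with $ < everything):
  sorted[0] = $pqppqppppqqqqp  (last char: 'p')
  sorted[1] = p$pqppqppppqqqq  (last char: 'q')
  sorted[2] = ppppqqqqp$pqppq  (last char: 'q')
  sorted[3] = pppqqqqp$pqppqp  (last char: 'p')
  sorted[4] = ppqppppqqqqp$pq  (last char: 'q')
  sorted[5] = ppqqqqp$pqppqpp  (last char: 'p')
  sorted[6] = pqppppqqqqp$pqp  (last char: 'p')
  sorted[7] = pqppqppppqqqqp$  (last char: '$')
  sorted[8] = pqqqqp$pqppqppp  (last char: 'p')
  sorted[9] = qp$pqppqppppqqq  (last char: 'q')
  sorted[10] = qppppqqqqp$pqpp  (last char: 'p')
  sorted[11] = qppqppppqqqqp$p  (last char: 'p')
  sorted[12] = qqp$pqppqppppqq  (last char: 'q')
  sorted[13] = qqqp$pqppqppppq  (last char: 'q')
  sorted[14] = qqqqp$pqppqpppp  (last char: 'p')
Last column: pqqpqpp$pqppqqp
Original string S is at sorted index 7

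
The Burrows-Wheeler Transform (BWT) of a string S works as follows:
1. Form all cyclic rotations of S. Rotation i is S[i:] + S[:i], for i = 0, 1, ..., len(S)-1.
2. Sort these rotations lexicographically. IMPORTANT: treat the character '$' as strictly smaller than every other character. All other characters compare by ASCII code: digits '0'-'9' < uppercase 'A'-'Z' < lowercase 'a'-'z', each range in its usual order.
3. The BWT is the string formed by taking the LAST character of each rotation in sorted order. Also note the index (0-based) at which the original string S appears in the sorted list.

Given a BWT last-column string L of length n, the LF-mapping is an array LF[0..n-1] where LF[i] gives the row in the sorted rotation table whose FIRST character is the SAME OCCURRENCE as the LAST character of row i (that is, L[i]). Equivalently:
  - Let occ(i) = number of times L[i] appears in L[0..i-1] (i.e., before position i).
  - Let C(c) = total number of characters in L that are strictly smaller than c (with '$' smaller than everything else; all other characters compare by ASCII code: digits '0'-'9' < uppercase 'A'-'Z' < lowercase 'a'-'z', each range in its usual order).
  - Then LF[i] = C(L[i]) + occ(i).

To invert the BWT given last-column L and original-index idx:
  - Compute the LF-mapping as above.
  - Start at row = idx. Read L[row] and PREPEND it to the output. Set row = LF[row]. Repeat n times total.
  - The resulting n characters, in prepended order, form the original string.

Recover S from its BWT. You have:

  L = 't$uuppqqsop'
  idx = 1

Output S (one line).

Answer: ouppupqqst$

Derivation:
LF mapping: 8 0 9 10 2 3 5 6 7 1 4
Walk LF starting at row 1, prepending L[row]:
  step 1: row=1, L[1]='$', prepend. Next row=LF[1]=0
  step 2: row=0, L[0]='t', prepend. Next row=LF[0]=8
  step 3: row=8, L[8]='s', prepend. Next row=LF[8]=7
  step 4: row=7, L[7]='q', prepend. Next row=LF[7]=6
  step 5: row=6, L[6]='q', prepend. Next row=LF[6]=5
  step 6: row=5, L[5]='p', prepend. Next row=LF[5]=3
  step 7: row=3, L[3]='u', prepend. Next row=LF[3]=10
  step 8: row=10, L[10]='p', prepend. Next row=LF[10]=4
  step 9: row=4, L[4]='p', prepend. Next row=LF[4]=2
  step 10: row=2, L[2]='u', prepend. Next row=LF[2]=9
  step 11: row=9, L[9]='o', prepend. Next row=LF[9]=1
Reversed output: ouppupqqst$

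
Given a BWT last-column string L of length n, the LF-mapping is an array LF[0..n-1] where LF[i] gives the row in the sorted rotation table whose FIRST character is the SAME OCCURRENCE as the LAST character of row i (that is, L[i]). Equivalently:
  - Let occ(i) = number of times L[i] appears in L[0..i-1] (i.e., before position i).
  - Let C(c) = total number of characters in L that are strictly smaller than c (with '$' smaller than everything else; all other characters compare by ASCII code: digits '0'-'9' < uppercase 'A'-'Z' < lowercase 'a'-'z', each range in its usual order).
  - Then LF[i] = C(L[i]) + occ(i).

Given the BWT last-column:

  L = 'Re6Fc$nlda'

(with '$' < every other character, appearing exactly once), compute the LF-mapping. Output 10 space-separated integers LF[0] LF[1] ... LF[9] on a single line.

Char counts: '$':1, '6':1, 'F':1, 'R':1, 'a':1, 'c':1, 'd':1, 'e':1, 'l':1, 'n':1
C (first-col start): C('$')=0, C('6')=1, C('F')=2, C('R')=3, C('a')=4, C('c')=5, C('d')=6, C('e')=7, C('l')=8, C('n')=9
L[0]='R': occ=0, LF[0]=C('R')+0=3+0=3
L[1]='e': occ=0, LF[1]=C('e')+0=7+0=7
L[2]='6': occ=0, LF[2]=C('6')+0=1+0=1
L[3]='F': occ=0, LF[3]=C('F')+0=2+0=2
L[4]='c': occ=0, LF[4]=C('c')+0=5+0=5
L[5]='$': occ=0, LF[5]=C('$')+0=0+0=0
L[6]='n': occ=0, LF[6]=C('n')+0=9+0=9
L[7]='l': occ=0, LF[7]=C('l')+0=8+0=8
L[8]='d': occ=0, LF[8]=C('d')+0=6+0=6
L[9]='a': occ=0, LF[9]=C('a')+0=4+0=4

Answer: 3 7 1 2 5 0 9 8 6 4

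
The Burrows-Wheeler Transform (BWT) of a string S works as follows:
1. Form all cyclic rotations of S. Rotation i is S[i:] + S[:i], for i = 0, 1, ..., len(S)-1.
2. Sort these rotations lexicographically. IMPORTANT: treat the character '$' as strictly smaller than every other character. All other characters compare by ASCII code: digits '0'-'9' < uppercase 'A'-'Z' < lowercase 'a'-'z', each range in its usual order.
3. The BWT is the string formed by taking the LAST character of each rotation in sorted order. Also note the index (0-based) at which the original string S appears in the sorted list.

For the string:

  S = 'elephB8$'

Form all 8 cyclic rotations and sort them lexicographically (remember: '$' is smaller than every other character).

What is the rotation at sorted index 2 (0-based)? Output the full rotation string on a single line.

Answer: B8$eleph

Derivation:
All 8 rotations (rotation i = S[i:]+S[:i]):
  rot[0] = elephB8$
  rot[1] = lephB8$e
  rot[2] = ephB8$el
  rot[3] = phB8$ele
  rot[4] = hB8$elep
  rot[5] = B8$eleph
  rot[6] = 8$elephB
  rot[7] = $elephB8
Sorted (with $ < everything):
  sorted[0] = $elephB8
  sorted[1] = 8$elephB
  sorted[2] = B8$eleph
  sorted[3] = elephB8$
  sorted[4] = ephB8$el
  sorted[5] = hB8$elep
  sorted[6] = lephB8$e
  sorted[7] = phB8$ele
sorted[2] = B8$eleph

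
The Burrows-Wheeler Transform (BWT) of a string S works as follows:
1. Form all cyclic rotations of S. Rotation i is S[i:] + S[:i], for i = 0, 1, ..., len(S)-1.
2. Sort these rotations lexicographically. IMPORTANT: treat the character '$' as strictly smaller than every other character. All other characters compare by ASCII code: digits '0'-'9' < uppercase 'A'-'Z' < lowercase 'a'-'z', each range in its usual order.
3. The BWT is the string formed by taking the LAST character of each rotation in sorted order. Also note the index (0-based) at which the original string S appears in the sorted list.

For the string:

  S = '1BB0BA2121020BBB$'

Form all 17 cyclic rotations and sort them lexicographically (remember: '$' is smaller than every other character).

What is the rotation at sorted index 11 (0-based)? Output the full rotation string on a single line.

Answer: B$1BB0BA2121020BB

Derivation:
All 17 rotations (rotation i = S[i:]+S[:i]):
  rot[0] = 1BB0BA2121020BBB$
  rot[1] = BB0BA2121020BBB$1
  rot[2] = B0BA2121020BBB$1B
  rot[3] = 0BA2121020BBB$1BB
  rot[4] = BA2121020BBB$1BB0
  rot[5] = A2121020BBB$1BB0B
  rot[6] = 2121020BBB$1BB0BA
  rot[7] = 121020BBB$1BB0BA2
  rot[8] = 21020BBB$1BB0BA21
  rot[9] = 1020BBB$1BB0BA212
  rot[10] = 020BBB$1BB0BA2121
  rot[11] = 20BBB$1BB0BA21210
  rot[12] = 0BBB$1BB0BA212102
  rot[13] = BBB$1BB0BA2121020
  rot[14] = BB$1BB0BA2121020B
  rot[15] = B$1BB0BA2121020BB
  rot[16] = $1BB0BA2121020BBB
Sorted (with $ < everything):
  sorted[0] = $1BB0BA2121020BBB
  sorted[1] = 020BBB$1BB0BA2121
  sorted[2] = 0BA2121020BBB$1BB
  sorted[3] = 0BBB$1BB0BA212102
  sorted[4] = 1020BBB$1BB0BA212
  sorted[5] = 121020BBB$1BB0BA2
  sorted[6] = 1BB0BA2121020BBB$
  sorted[7] = 20BBB$1BB0BA21210
  sorted[8] = 21020BBB$1BB0BA21
  sorted[9] = 2121020BBB$1BB0BA
  sorted[10] = A2121020BBB$1BB0B
  sorted[11] = B$1BB0BA2121020BB
  sorted[12] = B0BA2121020BBB$1B
  sorted[13] = BA2121020BBB$1BB0
  sorted[14] = BB$1BB0BA2121020B
  sorted[15] = BB0BA2121020BBB$1
  sorted[16] = BBB$1BB0BA2121020
sorted[11] = B$1BB0BA2121020BB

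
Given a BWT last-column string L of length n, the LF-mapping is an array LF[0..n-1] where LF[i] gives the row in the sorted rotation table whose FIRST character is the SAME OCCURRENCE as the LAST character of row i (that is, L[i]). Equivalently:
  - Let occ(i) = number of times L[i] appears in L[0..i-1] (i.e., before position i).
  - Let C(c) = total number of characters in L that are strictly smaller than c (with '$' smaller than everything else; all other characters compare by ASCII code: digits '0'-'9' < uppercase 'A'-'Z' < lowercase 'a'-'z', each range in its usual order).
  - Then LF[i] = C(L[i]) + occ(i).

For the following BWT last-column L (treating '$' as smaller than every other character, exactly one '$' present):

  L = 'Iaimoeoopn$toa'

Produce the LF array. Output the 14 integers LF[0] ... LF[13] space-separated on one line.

Answer: 1 2 5 6 8 4 9 10 12 7 0 13 11 3

Derivation:
Char counts: '$':1, 'I':1, 'a':2, 'e':1, 'i':1, 'm':1, 'n':1, 'o':4, 'p':1, 't':1
C (first-col start): C('$')=0, C('I')=1, C('a')=2, C('e')=4, C('i')=5, C('m')=6, C('n')=7, C('o')=8, C('p')=12, C('t')=13
L[0]='I': occ=0, LF[0]=C('I')+0=1+0=1
L[1]='a': occ=0, LF[1]=C('a')+0=2+0=2
L[2]='i': occ=0, LF[2]=C('i')+0=5+0=5
L[3]='m': occ=0, LF[3]=C('m')+0=6+0=6
L[4]='o': occ=0, LF[4]=C('o')+0=8+0=8
L[5]='e': occ=0, LF[5]=C('e')+0=4+0=4
L[6]='o': occ=1, LF[6]=C('o')+1=8+1=9
L[7]='o': occ=2, LF[7]=C('o')+2=8+2=10
L[8]='p': occ=0, LF[8]=C('p')+0=12+0=12
L[9]='n': occ=0, LF[9]=C('n')+0=7+0=7
L[10]='$': occ=0, LF[10]=C('$')+0=0+0=0
L[11]='t': occ=0, LF[11]=C('t')+0=13+0=13
L[12]='o': occ=3, LF[12]=C('o')+3=8+3=11
L[13]='a': occ=1, LF[13]=C('a')+1=2+1=3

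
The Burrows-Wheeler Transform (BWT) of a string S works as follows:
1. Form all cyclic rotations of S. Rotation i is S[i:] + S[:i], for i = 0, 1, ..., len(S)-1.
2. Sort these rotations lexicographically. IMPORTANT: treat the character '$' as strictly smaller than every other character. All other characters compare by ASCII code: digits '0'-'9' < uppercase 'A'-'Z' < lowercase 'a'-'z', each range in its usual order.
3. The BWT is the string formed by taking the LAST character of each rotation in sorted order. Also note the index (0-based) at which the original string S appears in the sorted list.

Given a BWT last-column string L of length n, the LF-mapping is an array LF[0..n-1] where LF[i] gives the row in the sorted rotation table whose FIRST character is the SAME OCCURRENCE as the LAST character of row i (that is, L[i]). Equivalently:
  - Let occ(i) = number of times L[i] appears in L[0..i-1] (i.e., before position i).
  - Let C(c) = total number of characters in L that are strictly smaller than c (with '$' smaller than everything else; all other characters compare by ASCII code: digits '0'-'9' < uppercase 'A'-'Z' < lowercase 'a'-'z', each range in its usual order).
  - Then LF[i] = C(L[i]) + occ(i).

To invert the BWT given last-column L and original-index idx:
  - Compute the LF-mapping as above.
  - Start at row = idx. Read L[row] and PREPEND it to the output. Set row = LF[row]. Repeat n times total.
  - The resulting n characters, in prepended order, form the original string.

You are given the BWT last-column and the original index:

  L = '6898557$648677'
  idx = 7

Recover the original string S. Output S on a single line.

LF mapping: 4 10 13 11 2 3 7 0 5 1 12 6 8 9
Walk LF starting at row 7, prepending L[row]:
  step 1: row=7, L[7]='$', prepend. Next row=LF[7]=0
  step 2: row=0, L[0]='6', prepend. Next row=LF[0]=4
  step 3: row=4, L[4]='5', prepend. Next row=LF[4]=2
  step 4: row=2, L[2]='9', prepend. Next row=LF[2]=13
  step 5: row=13, L[13]='7', prepend. Next row=LF[13]=9
  step 6: row=9, L[9]='4', prepend. Next row=LF[9]=1
  step 7: row=1, L[1]='8', prepend. Next row=LF[1]=10
  step 8: row=10, L[10]='8', prepend. Next row=LF[10]=12
  step 9: row=12, L[12]='7', prepend. Next row=LF[12]=8
  step 10: row=8, L[8]='6', prepend. Next row=LF[8]=5
  step 11: row=5, L[5]='5', prepend. Next row=LF[5]=3
  step 12: row=3, L[3]='8', prepend. Next row=LF[3]=11
  step 13: row=11, L[11]='6', prepend. Next row=LF[11]=6
  step 14: row=6, L[6]='7', prepend. Next row=LF[6]=7
Reversed output: 7685678847956$

Answer: 7685678847956$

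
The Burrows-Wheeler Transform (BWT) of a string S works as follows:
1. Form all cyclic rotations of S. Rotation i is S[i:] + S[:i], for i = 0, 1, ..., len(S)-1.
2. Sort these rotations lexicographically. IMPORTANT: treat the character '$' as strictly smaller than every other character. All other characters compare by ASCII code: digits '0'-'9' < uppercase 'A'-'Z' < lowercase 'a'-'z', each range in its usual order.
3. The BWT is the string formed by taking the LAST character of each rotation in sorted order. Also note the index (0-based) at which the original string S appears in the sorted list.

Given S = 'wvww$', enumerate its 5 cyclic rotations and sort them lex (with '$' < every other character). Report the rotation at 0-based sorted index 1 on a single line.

All 5 rotations (rotation i = S[i:]+S[:i]):
  rot[0] = wvww$
  rot[1] = vww$w
  rot[2] = ww$wv
  rot[3] = w$wvw
  rot[4] = $wvww
Sorted (with $ < everything):
  sorted[0] = $wvww
  sorted[1] = vww$w
  sorted[2] = w$wvw
  sorted[3] = wvww$
  sorted[4] = ww$wv
sorted[1] = vww$w

Answer: vww$w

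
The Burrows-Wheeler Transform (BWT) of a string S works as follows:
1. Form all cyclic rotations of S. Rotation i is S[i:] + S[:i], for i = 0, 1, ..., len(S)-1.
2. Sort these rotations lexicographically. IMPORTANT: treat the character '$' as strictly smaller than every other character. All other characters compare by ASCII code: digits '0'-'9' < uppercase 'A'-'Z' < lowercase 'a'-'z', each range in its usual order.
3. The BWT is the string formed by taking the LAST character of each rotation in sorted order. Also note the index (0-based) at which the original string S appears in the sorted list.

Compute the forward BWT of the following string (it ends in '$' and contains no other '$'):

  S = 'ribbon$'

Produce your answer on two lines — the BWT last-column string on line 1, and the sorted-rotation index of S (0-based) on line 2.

Answer: nibrob$
6

Derivation:
All 7 rotations (rotation i = S[i:]+S[:i]):
  rot[0] = ribbon$
  rot[1] = ibbon$r
  rot[2] = bbon$ri
  rot[3] = bon$rib
  rot[4] = on$ribb
  rot[5] = n$ribbo
  rot[6] = $ribbon
Sorted (with $ < everything):
  sorted[0] = $ribbon  (last char: 'n')
  sorted[1] = bbon$ri  (last char: 'i')
  sorted[2] = bon$rib  (last char: 'b')
  sorted[3] = ibbon$r  (last char: 'r')
  sorted[4] = n$ribbo  (last char: 'o')
  sorted[5] = on$ribb  (last char: 'b')
  sorted[6] = ribbon$  (last char: '$')
Last column: nibrob$
Original string S is at sorted index 6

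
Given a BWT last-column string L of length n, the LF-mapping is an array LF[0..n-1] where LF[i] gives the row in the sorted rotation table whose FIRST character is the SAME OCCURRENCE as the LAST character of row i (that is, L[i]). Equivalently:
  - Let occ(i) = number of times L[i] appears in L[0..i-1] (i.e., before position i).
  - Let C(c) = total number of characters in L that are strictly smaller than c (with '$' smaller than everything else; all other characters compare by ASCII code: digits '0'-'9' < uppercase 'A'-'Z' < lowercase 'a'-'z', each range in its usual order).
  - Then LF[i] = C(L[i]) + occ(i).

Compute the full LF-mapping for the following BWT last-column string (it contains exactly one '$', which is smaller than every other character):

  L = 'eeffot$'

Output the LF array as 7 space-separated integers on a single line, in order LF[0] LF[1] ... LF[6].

Char counts: '$':1, 'e':2, 'f':2, 'o':1, 't':1
C (first-col start): C('$')=0, C('e')=1, C('f')=3, C('o')=5, C('t')=6
L[0]='e': occ=0, LF[0]=C('e')+0=1+0=1
L[1]='e': occ=1, LF[1]=C('e')+1=1+1=2
L[2]='f': occ=0, LF[2]=C('f')+0=3+0=3
L[3]='f': occ=1, LF[3]=C('f')+1=3+1=4
L[4]='o': occ=0, LF[4]=C('o')+0=5+0=5
L[5]='t': occ=0, LF[5]=C('t')+0=6+0=6
L[6]='$': occ=0, LF[6]=C('$')+0=0+0=0

Answer: 1 2 3 4 5 6 0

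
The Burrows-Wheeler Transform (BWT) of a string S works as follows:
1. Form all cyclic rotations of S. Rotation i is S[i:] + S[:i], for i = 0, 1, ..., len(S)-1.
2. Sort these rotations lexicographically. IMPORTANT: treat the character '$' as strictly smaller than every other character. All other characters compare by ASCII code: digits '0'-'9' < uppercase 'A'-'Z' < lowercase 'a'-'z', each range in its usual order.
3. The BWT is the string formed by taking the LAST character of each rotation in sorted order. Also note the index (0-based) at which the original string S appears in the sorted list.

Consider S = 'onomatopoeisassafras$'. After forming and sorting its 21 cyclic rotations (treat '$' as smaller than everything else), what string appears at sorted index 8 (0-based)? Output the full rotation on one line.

Answer: matopoeisassafras$ono

Derivation:
All 21 rotations (rotation i = S[i:]+S[:i]):
  rot[0] = onomatopoeisassafras$
  rot[1] = nomatopoeisassafras$o
  rot[2] = omatopoeisassafras$on
  rot[3] = matopoeisassafras$ono
  rot[4] = atopoeisassafras$onom
  rot[5] = topoeisassafras$onoma
  rot[6] = opoeisassafras$onomat
  rot[7] = poeisassafras$onomato
  rot[8] = oeisassafras$onomatop
  rot[9] = eisassafras$onomatopo
  rot[10] = isassafras$onomatopoe
  rot[11] = sassafras$onomatopoei
  rot[12] = assafras$onomatopoeis
  rot[13] = ssafras$onomatopoeisa
  rot[14] = safras$onomatopoeisas
  rot[15] = afras$onomatopoeisass
  rot[16] = fras$onomatopoeisassa
  rot[17] = ras$onomatopoeisassaf
  rot[18] = as$onomatopoeisassafr
  rot[19] = s$onomatopoeisassafra
  rot[20] = $onomatopoeisassafras
Sorted (with $ < everything):
  sorted[0] = $onomatopoeisassafras
  sorted[1] = afras$onomatopoeisass
  sorted[2] = as$onomatopoeisassafr
  sorted[3] = assafras$onomatopoeis
  sorted[4] = atopoeisassafras$onom
  sorted[5] = eisassafras$onomatopo
  sorted[6] = fras$onomatopoeisassa
  sorted[7] = isassafras$onomatopoe
  sorted[8] = matopoeisassafras$ono
  sorted[9] = nomatopoeisassafras$o
  sorted[10] = oeisassafras$onomatop
  sorted[11] = omatopoeisassafras$on
  sorted[12] = onomatopoeisassafras$
  sorted[13] = opoeisassafras$onomat
  sorted[14] = poeisassafras$onomato
  sorted[15] = ras$onomatopoeisassaf
  sorted[16] = s$onomatopoeisassafra
  sorted[17] = safras$onomatopoeisas
  sorted[18] = sassafras$onomatopoei
  sorted[19] = ssafras$onomatopoeisa
  sorted[20] = topoeisassafras$onoma
sorted[8] = matopoeisassafras$ono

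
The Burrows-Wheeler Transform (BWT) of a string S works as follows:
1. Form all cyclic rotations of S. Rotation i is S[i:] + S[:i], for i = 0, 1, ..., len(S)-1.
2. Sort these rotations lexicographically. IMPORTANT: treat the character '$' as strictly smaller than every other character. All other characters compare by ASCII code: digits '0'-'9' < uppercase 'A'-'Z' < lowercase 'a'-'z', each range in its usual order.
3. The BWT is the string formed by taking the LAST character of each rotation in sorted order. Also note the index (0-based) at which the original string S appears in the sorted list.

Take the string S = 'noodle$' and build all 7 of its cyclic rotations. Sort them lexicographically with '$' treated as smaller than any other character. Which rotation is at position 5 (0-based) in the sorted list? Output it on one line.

Answer: odle$no

Derivation:
All 7 rotations (rotation i = S[i:]+S[:i]):
  rot[0] = noodle$
  rot[1] = oodle$n
  rot[2] = odle$no
  rot[3] = dle$noo
  rot[4] = le$nood
  rot[5] = e$noodl
  rot[6] = $noodle
Sorted (with $ < everything):
  sorted[0] = $noodle
  sorted[1] = dle$noo
  sorted[2] = e$noodl
  sorted[3] = le$nood
  sorted[4] = noodle$
  sorted[5] = odle$no
  sorted[6] = oodle$n
sorted[5] = odle$no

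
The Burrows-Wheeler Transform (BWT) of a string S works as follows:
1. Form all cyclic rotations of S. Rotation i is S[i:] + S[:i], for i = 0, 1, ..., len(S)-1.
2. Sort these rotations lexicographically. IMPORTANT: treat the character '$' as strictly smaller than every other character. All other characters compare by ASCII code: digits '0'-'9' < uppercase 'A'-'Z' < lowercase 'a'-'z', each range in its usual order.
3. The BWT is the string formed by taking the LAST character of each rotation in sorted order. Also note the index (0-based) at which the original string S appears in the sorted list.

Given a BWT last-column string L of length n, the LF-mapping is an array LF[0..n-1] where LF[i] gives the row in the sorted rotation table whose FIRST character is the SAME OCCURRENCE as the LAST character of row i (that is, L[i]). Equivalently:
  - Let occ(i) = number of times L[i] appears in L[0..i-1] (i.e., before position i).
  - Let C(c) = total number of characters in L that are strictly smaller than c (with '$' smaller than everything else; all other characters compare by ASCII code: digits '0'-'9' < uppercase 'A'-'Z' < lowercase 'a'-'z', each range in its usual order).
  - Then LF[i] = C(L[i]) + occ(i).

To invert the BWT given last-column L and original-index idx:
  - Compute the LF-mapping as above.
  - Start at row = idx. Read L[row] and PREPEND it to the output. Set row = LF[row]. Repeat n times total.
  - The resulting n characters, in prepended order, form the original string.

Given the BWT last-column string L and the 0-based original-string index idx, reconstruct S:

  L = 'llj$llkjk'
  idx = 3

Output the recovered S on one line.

LF mapping: 5 6 1 0 7 8 3 2 4
Walk LF starting at row 3, prepending L[row]:
  step 1: row=3, L[3]='$', prepend. Next row=LF[3]=0
  step 2: row=0, L[0]='l', prepend. Next row=LF[0]=5
  step 3: row=5, L[5]='l', prepend. Next row=LF[5]=8
  step 4: row=8, L[8]='k', prepend. Next row=LF[8]=4
  step 5: row=4, L[4]='l', prepend. Next row=LF[4]=7
  step 6: row=7, L[7]='j', prepend. Next row=LF[7]=2
  step 7: row=2, L[2]='j', prepend. Next row=LF[2]=1
  step 8: row=1, L[1]='l', prepend. Next row=LF[1]=6
  step 9: row=6, L[6]='k', prepend. Next row=LF[6]=3
Reversed output: kljjlkll$

Answer: kljjlkll$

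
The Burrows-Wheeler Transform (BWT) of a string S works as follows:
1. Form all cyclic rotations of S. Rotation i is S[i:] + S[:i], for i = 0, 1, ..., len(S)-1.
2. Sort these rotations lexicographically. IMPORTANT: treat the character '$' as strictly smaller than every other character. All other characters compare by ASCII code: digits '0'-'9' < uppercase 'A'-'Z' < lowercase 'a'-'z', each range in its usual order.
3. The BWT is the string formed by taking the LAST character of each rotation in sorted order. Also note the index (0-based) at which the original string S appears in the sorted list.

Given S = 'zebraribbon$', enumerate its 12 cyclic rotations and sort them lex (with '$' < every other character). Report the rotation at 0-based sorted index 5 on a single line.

All 12 rotations (rotation i = S[i:]+S[:i]):
  rot[0] = zebraribbon$
  rot[1] = ebraribbon$z
  rot[2] = braribbon$ze
  rot[3] = raribbon$zeb
  rot[4] = aribbon$zebr
  rot[5] = ribbon$zebra
  rot[6] = ibbon$zebrar
  rot[7] = bbon$zebrari
  rot[8] = bon$zebrarib
  rot[9] = on$zebraribb
  rot[10] = n$zebraribbo
  rot[11] = $zebraribbon
Sorted (with $ < everything):
  sorted[0] = $zebraribbon
  sorted[1] = aribbon$zebr
  sorted[2] = bbon$zebrari
  sorted[3] = bon$zebrarib
  sorted[4] = braribbon$ze
  sorted[5] = ebraribbon$z
  sorted[6] = ibbon$zebrar
  sorted[7] = n$zebraribbo
  sorted[8] = on$zebraribb
  sorted[9] = raribbon$zeb
  sorted[10] = ribbon$zebra
  sorted[11] = zebraribbon$
sorted[5] = ebraribbon$z

Answer: ebraribbon$z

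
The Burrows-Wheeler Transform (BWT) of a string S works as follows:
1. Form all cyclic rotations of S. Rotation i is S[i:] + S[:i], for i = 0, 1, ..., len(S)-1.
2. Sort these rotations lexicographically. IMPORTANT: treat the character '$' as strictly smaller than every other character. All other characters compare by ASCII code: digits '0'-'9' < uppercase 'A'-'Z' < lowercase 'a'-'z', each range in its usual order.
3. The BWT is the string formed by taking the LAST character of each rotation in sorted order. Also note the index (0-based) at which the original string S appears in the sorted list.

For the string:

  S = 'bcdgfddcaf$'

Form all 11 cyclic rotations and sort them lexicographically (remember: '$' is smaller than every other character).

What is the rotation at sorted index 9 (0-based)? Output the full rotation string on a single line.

All 11 rotations (rotation i = S[i:]+S[:i]):
  rot[0] = bcdgfddcaf$
  rot[1] = cdgfddcaf$b
  rot[2] = dgfddcaf$bc
  rot[3] = gfddcaf$bcd
  rot[4] = fddcaf$bcdg
  rot[5] = ddcaf$bcdgf
  rot[6] = dcaf$bcdgfd
  rot[7] = caf$bcdgfdd
  rot[8] = af$bcdgfddc
  rot[9] = f$bcdgfddca
  rot[10] = $bcdgfddcaf
Sorted (with $ < everything):
  sorted[0] = $bcdgfddcaf
  sorted[1] = af$bcdgfddc
  sorted[2] = bcdgfddcaf$
  sorted[3] = caf$bcdgfdd
  sorted[4] = cdgfddcaf$b
  sorted[5] = dcaf$bcdgfd
  sorted[6] = ddcaf$bcdgf
  sorted[7] = dgfddcaf$bc
  sorted[8] = f$bcdgfddca
  sorted[9] = fddcaf$bcdg
  sorted[10] = gfddcaf$bcd
sorted[9] = fddcaf$bcdg

Answer: fddcaf$bcdg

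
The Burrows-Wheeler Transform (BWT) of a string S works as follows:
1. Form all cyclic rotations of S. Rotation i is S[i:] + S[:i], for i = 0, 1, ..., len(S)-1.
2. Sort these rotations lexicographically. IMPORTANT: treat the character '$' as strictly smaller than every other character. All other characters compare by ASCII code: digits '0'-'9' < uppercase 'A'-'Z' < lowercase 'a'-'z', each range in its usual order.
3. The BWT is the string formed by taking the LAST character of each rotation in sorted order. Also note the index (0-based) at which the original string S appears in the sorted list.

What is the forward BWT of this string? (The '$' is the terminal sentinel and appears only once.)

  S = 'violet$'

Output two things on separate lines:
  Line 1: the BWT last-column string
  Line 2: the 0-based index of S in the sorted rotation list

Answer: tlvoie$
6

Derivation:
All 7 rotations (rotation i = S[i:]+S[:i]):
  rot[0] = violet$
  rot[1] = iolet$v
  rot[2] = olet$vi
  rot[3] = let$vio
  rot[4] = et$viol
  rot[5] = t$viole
  rot[6] = $violet
Sorted (with $ < everything):
  sorted[0] = $violet  (last char: 't')
  sorted[1] = et$viol  (last char: 'l')
  sorted[2] = iolet$v  (last char: 'v')
  sorted[3] = let$vio  (last char: 'o')
  sorted[4] = olet$vi  (last char: 'i')
  sorted[5] = t$viole  (last char: 'e')
  sorted[6] = violet$  (last char: '$')
Last column: tlvoie$
Original string S is at sorted index 6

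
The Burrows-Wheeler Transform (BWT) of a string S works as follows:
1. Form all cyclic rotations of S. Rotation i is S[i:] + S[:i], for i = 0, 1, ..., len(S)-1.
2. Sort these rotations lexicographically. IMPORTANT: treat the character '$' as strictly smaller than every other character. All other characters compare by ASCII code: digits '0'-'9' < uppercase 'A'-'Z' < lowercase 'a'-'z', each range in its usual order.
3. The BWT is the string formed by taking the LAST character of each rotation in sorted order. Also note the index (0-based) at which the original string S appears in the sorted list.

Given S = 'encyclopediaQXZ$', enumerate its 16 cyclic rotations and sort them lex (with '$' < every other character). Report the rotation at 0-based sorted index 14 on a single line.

Answer: pediaQXZ$encyclo

Derivation:
All 16 rotations (rotation i = S[i:]+S[:i]):
  rot[0] = encyclopediaQXZ$
  rot[1] = ncyclopediaQXZ$e
  rot[2] = cyclopediaQXZ$en
  rot[3] = yclopediaQXZ$enc
  rot[4] = clopediaQXZ$ency
  rot[5] = lopediaQXZ$encyc
  rot[6] = opediaQXZ$encycl
  rot[7] = pediaQXZ$encyclo
  rot[8] = ediaQXZ$encyclop
  rot[9] = diaQXZ$encyclope
  rot[10] = iaQXZ$encycloped
  rot[11] = aQXZ$encyclopedi
  rot[12] = QXZ$encyclopedia
  rot[13] = XZ$encyclopediaQ
  rot[14] = Z$encyclopediaQX
  rot[15] = $encyclopediaQXZ
Sorted (with $ < everything):
  sorted[0] = $encyclopediaQXZ
  sorted[1] = QXZ$encyclopedia
  sorted[2] = XZ$encyclopediaQ
  sorted[3] = Z$encyclopediaQX
  sorted[4] = aQXZ$encyclopedi
  sorted[5] = clopediaQXZ$ency
  sorted[6] = cyclopediaQXZ$en
  sorted[7] = diaQXZ$encyclope
  sorted[8] = ediaQXZ$encyclop
  sorted[9] = encyclopediaQXZ$
  sorted[10] = iaQXZ$encycloped
  sorted[11] = lopediaQXZ$encyc
  sorted[12] = ncyclopediaQXZ$e
  sorted[13] = opediaQXZ$encycl
  sorted[14] = pediaQXZ$encyclo
  sorted[15] = yclopediaQXZ$enc
sorted[14] = pediaQXZ$encyclo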